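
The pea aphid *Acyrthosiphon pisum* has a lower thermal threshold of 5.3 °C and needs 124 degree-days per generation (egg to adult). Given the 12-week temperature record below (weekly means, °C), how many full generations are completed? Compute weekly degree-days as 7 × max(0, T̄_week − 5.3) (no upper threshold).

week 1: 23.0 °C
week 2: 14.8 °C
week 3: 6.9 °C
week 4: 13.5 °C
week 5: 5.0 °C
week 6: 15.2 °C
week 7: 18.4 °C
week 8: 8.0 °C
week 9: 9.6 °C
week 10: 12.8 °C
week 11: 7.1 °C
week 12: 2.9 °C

4 generations

Weekly DD (7 × max(0, T̄ − 5.3)): 123.9, 66.5, 11.2, 57.4, 0.0, 69.3, 91.7, 18.9, 30.1, 52.5, 12.6, 0.0.
Season total = 534.1 DD.
Complete generations = ⌊534.1 / 124⌋ = 4.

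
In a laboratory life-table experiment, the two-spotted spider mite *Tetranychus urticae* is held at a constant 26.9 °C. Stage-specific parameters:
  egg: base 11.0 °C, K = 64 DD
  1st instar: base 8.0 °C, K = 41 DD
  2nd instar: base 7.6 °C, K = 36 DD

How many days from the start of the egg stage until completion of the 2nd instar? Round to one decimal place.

8.1 days

egg: 64 / (26.9 − 11.0) = 64 / 15.9 = 4.025 d.
1st instar: 41 / (26.9 − 8.0) = 41 / 18.9 = 2.169 d.
2nd instar: 36 / (26.9 − 7.6) = 36 / 19.3 = 1.865 d.
Sum = 8.060 ≈ 8.1 days.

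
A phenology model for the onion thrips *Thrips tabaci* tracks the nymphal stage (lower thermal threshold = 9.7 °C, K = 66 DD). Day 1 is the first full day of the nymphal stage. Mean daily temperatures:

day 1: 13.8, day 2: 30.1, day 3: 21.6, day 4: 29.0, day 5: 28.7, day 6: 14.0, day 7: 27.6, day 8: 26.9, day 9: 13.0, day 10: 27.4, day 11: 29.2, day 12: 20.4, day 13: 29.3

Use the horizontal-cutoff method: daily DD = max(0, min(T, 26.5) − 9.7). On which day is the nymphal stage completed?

day 5

Daily DD above 9.7 °C (capped at 16.8): 4.1, 16.8, 11.9, 16.8, 16.8, 4.3, 16.8, 16.8, 3.3, 16.8, 16.8, 10.7, 16.8.
Cumulative: 4.1, 20.9, 32.8, 49.6, 66.4, 70.7, 87.5, 104.3, 107.6, 124.4, 141.2, 151.9, 168.7.
The total first reaches 66 DD on day 5.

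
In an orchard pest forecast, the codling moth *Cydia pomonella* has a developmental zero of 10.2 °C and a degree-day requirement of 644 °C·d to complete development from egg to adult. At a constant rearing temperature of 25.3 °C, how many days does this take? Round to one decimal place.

42.6 days

Daily accumulation = 25.3 − 10.2 = 15.1 DD/day.
Duration = 644 / 15.1 = 42.649 ≈ 42.6 days.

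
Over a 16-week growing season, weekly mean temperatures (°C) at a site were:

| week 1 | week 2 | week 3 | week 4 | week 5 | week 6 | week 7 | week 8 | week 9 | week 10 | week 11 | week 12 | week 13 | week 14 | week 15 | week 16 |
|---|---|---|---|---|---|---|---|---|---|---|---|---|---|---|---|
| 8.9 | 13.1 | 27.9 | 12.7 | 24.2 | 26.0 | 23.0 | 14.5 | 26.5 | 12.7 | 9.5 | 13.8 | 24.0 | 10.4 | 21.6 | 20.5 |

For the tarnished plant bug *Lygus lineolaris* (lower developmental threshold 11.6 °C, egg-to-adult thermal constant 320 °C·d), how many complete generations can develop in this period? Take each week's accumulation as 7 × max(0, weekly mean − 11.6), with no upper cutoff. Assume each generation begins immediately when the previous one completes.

2 generations

Weekly DD (7 × max(0, T̄ − 11.6)): 0.0, 10.5, 114.1, 7.7, 88.2, 100.8, 79.8, 20.3, 104.3, 7.7, 0.0, 15.4, 86.8, 0.0, 70.0, 62.3.
Season total = 767.9 DD.
Complete generations = ⌊767.9 / 320⌋ = 2.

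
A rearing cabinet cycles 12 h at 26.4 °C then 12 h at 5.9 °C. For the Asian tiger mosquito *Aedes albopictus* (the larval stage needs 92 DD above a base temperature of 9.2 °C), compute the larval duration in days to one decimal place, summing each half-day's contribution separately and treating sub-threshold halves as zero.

Day half: max(0, 26.4 − 9.2) × 0.5 = 17.2 × 0.5 = 8.60 DD.
Night half: max(0, 5.9 − 9.2) × 0.5 = 0.0 × 0.5 = 0.00 DD.
Per 24 h: 8.60 DD/day.
Duration = 92 / 8.60 = 10.698 ≈ 10.7 days.

10.7 days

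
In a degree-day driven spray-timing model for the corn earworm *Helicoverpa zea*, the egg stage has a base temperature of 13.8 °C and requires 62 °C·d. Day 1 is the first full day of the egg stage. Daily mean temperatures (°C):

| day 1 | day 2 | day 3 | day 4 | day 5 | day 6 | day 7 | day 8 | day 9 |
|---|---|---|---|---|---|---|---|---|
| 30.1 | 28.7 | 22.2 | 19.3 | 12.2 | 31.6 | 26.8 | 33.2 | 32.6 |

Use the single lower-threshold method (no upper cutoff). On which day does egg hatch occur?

Daily DD above 13.8 °C: 16.3, 14.9, 8.4, 5.5, 0.0, 17.8, 13.0, 19.4, 18.8.
Cumulative: 16.3, 31.2, 39.6, 45.1, 45.1, 62.9, 75.9, 95.3, 114.1.
The total first reaches 62 DD on day 6.

day 6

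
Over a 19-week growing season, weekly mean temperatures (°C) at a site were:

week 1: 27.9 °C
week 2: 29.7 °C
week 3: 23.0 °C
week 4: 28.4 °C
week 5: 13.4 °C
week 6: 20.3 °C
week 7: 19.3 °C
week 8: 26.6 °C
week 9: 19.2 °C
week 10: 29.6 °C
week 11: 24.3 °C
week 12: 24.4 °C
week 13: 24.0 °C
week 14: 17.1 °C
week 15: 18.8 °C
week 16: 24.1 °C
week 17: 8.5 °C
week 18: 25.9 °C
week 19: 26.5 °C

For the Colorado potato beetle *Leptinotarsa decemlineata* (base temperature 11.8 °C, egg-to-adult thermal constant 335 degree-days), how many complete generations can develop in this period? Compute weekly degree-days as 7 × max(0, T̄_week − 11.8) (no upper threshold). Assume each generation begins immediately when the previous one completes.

4 generations

Weekly DD (7 × max(0, T̄ − 11.8)): 112.7, 125.3, 78.4, 116.2, 11.2, 59.5, 52.5, 103.6, 51.8, 124.6, 87.5, 88.2, 85.4, 37.1, 49.0, 86.1, 0.0, 98.7, 102.9.
Season total = 1470.7 DD.
Complete generations = ⌊1470.7 / 335⌋ = 4.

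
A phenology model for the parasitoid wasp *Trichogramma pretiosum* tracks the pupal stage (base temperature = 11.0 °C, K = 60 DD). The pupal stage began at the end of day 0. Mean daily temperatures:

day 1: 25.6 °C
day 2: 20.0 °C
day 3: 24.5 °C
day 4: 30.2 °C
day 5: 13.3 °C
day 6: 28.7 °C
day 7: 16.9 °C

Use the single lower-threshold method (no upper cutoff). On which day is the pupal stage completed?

Daily DD above 11.0 °C: 14.6, 9.0, 13.5, 19.2, 2.3, 17.7, 5.9.
Cumulative: 14.6, 23.6, 37.1, 56.3, 58.6, 76.3, 82.2.
The total first reaches 60 DD on day 6.

day 6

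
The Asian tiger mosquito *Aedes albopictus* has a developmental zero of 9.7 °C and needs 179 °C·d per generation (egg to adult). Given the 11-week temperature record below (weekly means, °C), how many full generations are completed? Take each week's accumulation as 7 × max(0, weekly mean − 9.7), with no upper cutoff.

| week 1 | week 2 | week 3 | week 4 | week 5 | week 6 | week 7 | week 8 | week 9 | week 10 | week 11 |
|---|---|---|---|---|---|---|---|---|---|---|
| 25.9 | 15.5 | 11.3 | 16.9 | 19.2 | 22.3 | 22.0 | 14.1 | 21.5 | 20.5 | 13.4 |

3 generations

Weekly DD (7 × max(0, T̄ − 9.7)): 113.4, 40.6, 11.2, 50.4, 66.5, 88.2, 86.1, 30.8, 82.6, 75.6, 25.9.
Season total = 671.3 DD.
Complete generations = ⌊671.3 / 179⌋ = 3.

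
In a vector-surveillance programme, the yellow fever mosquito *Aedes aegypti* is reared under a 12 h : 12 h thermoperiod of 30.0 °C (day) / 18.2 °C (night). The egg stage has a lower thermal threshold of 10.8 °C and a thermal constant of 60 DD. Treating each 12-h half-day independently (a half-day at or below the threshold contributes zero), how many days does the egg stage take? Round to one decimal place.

4.5 days

Day half: max(0, 30.0 − 10.8) × 0.5 = 19.2 × 0.5 = 9.60 DD.
Night half: max(0, 18.2 − 10.8) × 0.5 = 7.4 × 0.5 = 3.70 DD.
Per 24 h: 13.30 DD/day.
Duration = 60 / 13.30 = 4.511 ≈ 4.5 days.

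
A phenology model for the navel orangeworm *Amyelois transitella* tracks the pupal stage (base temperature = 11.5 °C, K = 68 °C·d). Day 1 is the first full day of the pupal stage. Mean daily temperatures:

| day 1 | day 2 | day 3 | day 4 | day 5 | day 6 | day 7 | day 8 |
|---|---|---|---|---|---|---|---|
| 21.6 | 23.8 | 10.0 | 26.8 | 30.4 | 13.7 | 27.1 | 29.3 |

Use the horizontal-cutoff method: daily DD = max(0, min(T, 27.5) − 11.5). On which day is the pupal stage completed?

Daily DD above 11.5 °C (capped at 16.0): 10.1, 12.3, 0.0, 15.3, 16.0, 2.2, 15.6, 16.0.
Cumulative: 10.1, 22.4, 22.4, 37.7, 53.7, 55.9, 71.5, 87.5.
The total first reaches 68 DD on day 7.

day 7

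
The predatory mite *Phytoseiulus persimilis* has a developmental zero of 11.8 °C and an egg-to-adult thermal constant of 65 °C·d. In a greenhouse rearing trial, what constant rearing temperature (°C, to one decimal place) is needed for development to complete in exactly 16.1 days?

15.8 °C

Required daily accumulation = 65 / 16.1 = 4.037 DD/day.
T = T_base + 4.037 = 11.8 + 4.037 = 15.837 ≈ 15.8 °C.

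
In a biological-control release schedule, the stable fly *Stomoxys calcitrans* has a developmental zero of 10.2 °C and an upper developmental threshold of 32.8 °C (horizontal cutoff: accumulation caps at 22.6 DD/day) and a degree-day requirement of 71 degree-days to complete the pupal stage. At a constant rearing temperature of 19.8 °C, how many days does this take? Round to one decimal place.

7.4 days

Daily accumulation = 19.8 − 10.2 = 9.6 DD/day.
Duration = 71 / 9.6 = 7.396 ≈ 7.4 days.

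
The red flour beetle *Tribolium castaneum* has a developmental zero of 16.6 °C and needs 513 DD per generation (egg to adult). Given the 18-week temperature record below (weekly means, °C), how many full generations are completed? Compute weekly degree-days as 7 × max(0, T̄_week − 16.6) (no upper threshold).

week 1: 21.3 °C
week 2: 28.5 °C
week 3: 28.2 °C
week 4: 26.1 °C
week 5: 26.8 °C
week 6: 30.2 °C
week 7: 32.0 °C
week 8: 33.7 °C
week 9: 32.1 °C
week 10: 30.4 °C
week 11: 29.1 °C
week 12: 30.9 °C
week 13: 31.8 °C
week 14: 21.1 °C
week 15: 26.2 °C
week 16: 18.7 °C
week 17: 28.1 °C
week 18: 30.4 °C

2 generations

Weekly DD (7 × max(0, T̄ − 16.6)): 32.9, 83.3, 81.2, 66.5, 71.4, 95.2, 107.8, 119.7, 108.5, 96.6, 87.5, 100.1, 106.4, 31.5, 67.2, 14.7, 80.5, 96.6.
Season total = 1447.6 DD.
Complete generations = ⌊1447.6 / 513⌋ = 2.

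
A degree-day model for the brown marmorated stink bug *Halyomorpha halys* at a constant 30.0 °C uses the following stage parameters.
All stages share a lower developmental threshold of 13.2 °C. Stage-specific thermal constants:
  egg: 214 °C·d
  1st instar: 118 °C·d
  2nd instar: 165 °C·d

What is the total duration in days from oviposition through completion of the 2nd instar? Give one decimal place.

Daily accumulation at 30.0 °C = 30.0 − 13.2 = 16.8 DD/day.
Total K = 214 + 118 + 165 = 497 DD.
Total duration = 497 / 16.8 = 29.583 ≈ 29.6 days.

29.6 days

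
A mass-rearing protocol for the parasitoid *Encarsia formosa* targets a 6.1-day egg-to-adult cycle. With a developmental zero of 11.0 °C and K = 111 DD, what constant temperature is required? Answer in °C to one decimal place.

29.2 °C

Required daily accumulation = 111 / 6.1 = 18.197 DD/day.
T = T_base + 18.197 = 11.0 + 18.197 = 29.197 ≈ 29.2 °C.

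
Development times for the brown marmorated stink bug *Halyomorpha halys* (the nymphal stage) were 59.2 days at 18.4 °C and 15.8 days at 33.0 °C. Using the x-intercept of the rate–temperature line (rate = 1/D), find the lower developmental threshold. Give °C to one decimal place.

13.1 °C

Equal thermal constants: D₁(T₁ − T_b) = D₂(T₂ − T_b).
59.2·(18.4 − T_b) = 15.8·(33.0 − T_b)
T_b = (59.2·18.4 − 15.8·33.0) / (59.2 − 15.8) = 567.88 / 43.4 = 13.085 °C ≈ 13.1 °C.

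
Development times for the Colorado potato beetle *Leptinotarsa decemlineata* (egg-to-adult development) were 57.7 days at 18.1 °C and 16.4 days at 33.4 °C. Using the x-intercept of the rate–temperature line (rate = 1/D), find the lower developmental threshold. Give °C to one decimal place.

Equal thermal constants: D₁(T₁ − T_b) = D₂(T₂ − T_b).
57.7·(18.1 − T_b) = 16.4·(33.4 − T_b)
T_b = (57.7·18.1 − 16.4·33.4) / (57.7 − 16.4) = 496.61 / 41.3 = 12.024 °C ≈ 12.0 °C.

12.0 °C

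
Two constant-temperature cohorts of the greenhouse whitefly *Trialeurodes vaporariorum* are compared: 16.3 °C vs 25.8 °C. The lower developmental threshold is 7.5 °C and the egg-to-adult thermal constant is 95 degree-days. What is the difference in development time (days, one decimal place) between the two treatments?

5.6 days

At 16.3 °C: 95 / (16.3 − 7.5) = 95 / 8.8 = 10.795 d.
At 25.8 °C: 95 / (25.8 − 7.5) = 95 / 18.3 = 5.191 d.
Difference = |10.795 − 5.191| = 5.604 ≈ 5.6 days.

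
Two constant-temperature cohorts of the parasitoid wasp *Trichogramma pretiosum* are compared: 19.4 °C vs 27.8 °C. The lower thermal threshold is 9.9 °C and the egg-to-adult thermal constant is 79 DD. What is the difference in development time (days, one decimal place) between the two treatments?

At 19.4 °C: 79 / (19.4 − 9.9) = 79 / 9.5 = 8.316 d.
At 27.8 °C: 79 / (27.8 − 9.9) = 79 / 17.9 = 4.413 d.
Difference = |8.316 − 4.413| = 3.902 ≈ 3.9 days.

3.9 days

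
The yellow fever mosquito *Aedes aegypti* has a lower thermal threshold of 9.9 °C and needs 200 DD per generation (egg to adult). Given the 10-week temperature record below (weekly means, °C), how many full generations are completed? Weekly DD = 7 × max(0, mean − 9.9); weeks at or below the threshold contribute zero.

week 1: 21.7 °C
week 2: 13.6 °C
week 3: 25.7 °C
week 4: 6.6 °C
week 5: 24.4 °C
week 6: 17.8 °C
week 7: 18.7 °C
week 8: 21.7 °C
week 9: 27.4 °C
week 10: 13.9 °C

3 generations

Weekly DD (7 × max(0, T̄ − 9.9)): 82.6, 25.9, 110.6, 0.0, 101.5, 55.3, 61.6, 82.6, 122.5, 28.0.
Season total = 670.6 DD.
Complete generations = ⌊670.6 / 200⌋ = 3.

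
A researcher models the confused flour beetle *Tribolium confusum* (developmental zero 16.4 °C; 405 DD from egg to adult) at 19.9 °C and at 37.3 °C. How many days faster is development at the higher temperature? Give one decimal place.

96.3 days

At 19.9 °C: 405 / (19.9 − 16.4) = 405 / 3.5 = 115.714 d.
At 37.3 °C: 405 / (37.3 − 16.4) = 405 / 20.9 = 19.378 d.
Difference = |115.714 − 19.378| = 96.336 ≈ 96.3 days.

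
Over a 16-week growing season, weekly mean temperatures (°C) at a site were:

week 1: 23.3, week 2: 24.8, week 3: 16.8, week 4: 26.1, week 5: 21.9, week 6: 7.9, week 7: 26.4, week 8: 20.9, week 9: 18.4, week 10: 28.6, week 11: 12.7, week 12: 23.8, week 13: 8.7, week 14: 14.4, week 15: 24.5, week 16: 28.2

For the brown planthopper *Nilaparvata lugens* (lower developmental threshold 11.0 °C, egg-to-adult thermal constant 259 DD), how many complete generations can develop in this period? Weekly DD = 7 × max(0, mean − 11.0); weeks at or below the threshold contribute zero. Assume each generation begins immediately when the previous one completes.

4 generations

Weekly DD (7 × max(0, T̄ − 11.0)): 86.1, 96.6, 40.6, 105.7, 76.3, 0.0, 107.8, 69.3, 51.8, 123.2, 11.9, 89.6, 0.0, 23.8, 94.5, 120.4.
Season total = 1097.6 DD.
Complete generations = ⌊1097.6 / 259⌋ = 4.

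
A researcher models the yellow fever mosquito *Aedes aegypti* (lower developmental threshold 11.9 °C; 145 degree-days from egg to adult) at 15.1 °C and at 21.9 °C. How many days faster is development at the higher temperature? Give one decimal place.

30.8 days

At 15.1 °C: 145 / (15.1 − 11.9) = 145 / 3.2 = 45.313 d.
At 21.9 °C: 145 / (21.9 − 11.9) = 145 / 10.0 = 14.500 d.
Difference = |45.313 − 14.500| = 30.813 ≈ 30.8 days.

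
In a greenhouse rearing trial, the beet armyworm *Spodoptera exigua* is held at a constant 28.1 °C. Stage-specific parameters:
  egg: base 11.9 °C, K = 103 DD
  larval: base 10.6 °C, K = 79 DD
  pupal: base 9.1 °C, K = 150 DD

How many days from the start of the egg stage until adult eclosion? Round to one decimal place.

egg: 103 / (28.1 − 11.9) = 103 / 16.2 = 6.358 d.
larval: 79 / (28.1 − 10.6) = 79 / 17.5 = 4.514 d.
pupal: 150 / (28.1 − 9.1) = 150 / 19.0 = 7.895 d.
Sum = 18.767 ≈ 18.8 days.

18.8 days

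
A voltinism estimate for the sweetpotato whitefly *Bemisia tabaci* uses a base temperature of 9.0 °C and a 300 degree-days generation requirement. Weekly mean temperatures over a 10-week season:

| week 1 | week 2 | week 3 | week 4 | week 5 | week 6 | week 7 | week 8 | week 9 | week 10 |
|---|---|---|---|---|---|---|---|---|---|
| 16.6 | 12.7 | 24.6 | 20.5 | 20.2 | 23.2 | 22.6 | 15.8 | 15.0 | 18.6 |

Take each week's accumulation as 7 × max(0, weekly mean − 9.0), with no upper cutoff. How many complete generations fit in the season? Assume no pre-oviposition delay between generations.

Weekly DD (7 × max(0, T̄ − 9.0)): 53.2, 25.9, 109.2, 80.5, 78.4, 99.4, 95.2, 47.6, 42.0, 67.2.
Season total = 698.6 DD.
Complete generations = ⌊698.6 / 300⌋ = 2.

2 generations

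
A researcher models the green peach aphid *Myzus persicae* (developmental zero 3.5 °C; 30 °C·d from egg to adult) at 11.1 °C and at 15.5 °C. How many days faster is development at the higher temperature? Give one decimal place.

1.4 days

At 11.1 °C: 30 / (11.1 − 3.5) = 30 / 7.6 = 3.947 d.
At 15.5 °C: 30 / (15.5 − 3.5) = 30 / 12.0 = 2.500 d.
Difference = |3.947 − 2.500| = 1.447 ≈ 1.4 days.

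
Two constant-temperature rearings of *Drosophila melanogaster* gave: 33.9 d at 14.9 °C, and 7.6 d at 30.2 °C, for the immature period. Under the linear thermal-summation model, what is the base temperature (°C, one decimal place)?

Under the model K = D·(T − T_b), so D₁·(T₁ − T_b) = D₂·(T₂ − T_b).
33.9·(14.9 − T_b) = 7.6·(30.2 − T_b)
T_b = (33.9·14.9 − 7.6·30.2) / (33.9 − 7.6) = 275.59 / 26.3 = 10.479 °C ≈ 10.5 °C.

10.5 °C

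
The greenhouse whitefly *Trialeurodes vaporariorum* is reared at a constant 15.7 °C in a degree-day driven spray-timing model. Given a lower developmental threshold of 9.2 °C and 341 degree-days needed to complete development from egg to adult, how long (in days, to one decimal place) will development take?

52.5 days

Daily accumulation = 15.7 − 9.2 = 6.5 DD/day.
Duration = 341 / 6.5 = 52.462 ≈ 52.5 days.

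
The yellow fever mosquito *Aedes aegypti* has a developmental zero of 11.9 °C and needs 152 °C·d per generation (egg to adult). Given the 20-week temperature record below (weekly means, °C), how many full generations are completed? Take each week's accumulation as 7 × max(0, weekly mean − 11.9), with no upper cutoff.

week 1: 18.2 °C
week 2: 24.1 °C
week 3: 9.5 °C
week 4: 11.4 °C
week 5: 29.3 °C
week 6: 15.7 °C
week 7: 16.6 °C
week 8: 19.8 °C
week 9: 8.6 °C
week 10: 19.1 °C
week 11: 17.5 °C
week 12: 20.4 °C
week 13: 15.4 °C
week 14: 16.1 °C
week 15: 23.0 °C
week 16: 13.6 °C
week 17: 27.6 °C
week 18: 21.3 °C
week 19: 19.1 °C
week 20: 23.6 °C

Weekly DD (7 × max(0, T̄ − 11.9)): 44.1, 85.4, 0.0, 0.0, 121.8, 26.6, 32.9, 55.3, 0.0, 50.4, 39.2, 59.5, 24.5, 29.4, 77.7, 11.9, 109.9, 65.8, 50.4, 81.9.
Season total = 966.7 DD.
Complete generations = ⌊966.7 / 152⌋ = 6.

6 generations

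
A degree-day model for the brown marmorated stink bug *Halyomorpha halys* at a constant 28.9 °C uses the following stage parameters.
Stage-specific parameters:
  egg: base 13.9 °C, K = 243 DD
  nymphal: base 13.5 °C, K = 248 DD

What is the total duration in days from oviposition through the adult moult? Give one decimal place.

egg: 243 / (28.9 − 13.9) = 243 / 15.0 = 16.200 d.
nymphal: 248 / (28.9 − 13.5) = 248 / 15.4 = 16.104 d.
Sum = 32.304 ≈ 32.3 days.

32.3 days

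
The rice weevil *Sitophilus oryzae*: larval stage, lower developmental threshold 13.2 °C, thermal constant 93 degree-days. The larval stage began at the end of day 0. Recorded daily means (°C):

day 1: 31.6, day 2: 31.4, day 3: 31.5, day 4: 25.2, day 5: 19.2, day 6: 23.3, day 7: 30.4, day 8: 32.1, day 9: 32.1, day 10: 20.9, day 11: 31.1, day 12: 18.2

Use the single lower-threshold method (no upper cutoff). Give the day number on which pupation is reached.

day 7

Daily DD above 13.2 °C: 18.4, 18.2, 18.3, 12.0, 6.0, 10.1, 17.2, 18.9, 18.9, 7.7, 17.9, 5.0.
Cumulative: 18.4, 36.6, 54.9, 66.9, 72.9, 83.0, 100.2, 119.1, 138.0, 145.7, 163.6, 168.6.
The total first reaches 93 DD on day 7.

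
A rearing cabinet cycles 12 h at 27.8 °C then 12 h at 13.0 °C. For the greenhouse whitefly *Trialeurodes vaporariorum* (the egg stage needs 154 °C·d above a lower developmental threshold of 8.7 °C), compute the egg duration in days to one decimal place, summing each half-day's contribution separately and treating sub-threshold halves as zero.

13.2 days

Day half: max(0, 27.8 − 8.7) × 0.5 = 19.1 × 0.5 = 9.55 DD.
Night half: max(0, 13.0 − 8.7) × 0.5 = 4.3 × 0.5 = 2.15 DD.
Per 24 h: 11.70 DD/day.
Duration = 154 / 11.70 = 13.162 ≈ 13.2 days.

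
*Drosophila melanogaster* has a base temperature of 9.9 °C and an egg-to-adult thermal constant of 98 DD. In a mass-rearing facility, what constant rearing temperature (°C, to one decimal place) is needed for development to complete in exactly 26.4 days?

13.6 °C

Required daily accumulation = 98 / 26.4 = 3.712 DD/day.
T = T_base + 3.712 = 9.9 + 3.712 = 13.612 ≈ 13.6 °C.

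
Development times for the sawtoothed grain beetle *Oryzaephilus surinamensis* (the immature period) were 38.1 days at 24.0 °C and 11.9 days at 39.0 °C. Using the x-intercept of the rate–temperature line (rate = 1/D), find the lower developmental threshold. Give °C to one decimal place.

17.2 °C

Under the model K = D·(T − T_b), so D₁·(T₁ − T_b) = D₂·(T₂ − T_b).
38.1·(24.0 − T_b) = 11.9·(39.0 − T_b)
T_b = (38.1·24.0 − 11.9·39.0) / (38.1 − 11.9) = 450.30 / 26.2 = 17.187 °C ≈ 17.2 °C.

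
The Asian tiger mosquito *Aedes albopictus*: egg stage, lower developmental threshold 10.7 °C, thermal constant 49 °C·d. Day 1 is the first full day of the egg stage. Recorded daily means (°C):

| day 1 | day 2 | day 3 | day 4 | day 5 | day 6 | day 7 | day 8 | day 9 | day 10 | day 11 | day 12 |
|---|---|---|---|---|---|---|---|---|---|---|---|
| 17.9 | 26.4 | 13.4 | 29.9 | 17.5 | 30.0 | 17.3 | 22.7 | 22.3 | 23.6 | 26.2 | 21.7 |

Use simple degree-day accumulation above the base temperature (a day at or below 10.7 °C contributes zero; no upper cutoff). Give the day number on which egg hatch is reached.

Daily DD above 10.7 °C: 7.2, 15.7, 2.7, 19.2, 6.8, 19.3, 6.6, 12.0, 11.6, 12.9, 15.5, 11.0.
Cumulative: 7.2, 22.9, 25.6, 44.8, 51.6, 70.9, 77.5, 89.5, 101.1, 114.0, 129.5, 140.5.
The total first reaches 49 DD on day 5.

day 5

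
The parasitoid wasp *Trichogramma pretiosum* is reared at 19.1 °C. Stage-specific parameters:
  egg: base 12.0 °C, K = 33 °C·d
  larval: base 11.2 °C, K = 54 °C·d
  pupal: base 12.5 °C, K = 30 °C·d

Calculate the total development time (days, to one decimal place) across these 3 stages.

egg: 33 / (19.1 − 12.0) = 33 / 7.1 = 4.648 d.
larval: 54 / (19.1 − 11.2) = 54 / 7.9 = 6.835 d.
pupal: 30 / (19.1 − 12.5) = 30 / 6.6 = 4.545 d.
Sum = 16.029 ≈ 16.0 days.

16.0 days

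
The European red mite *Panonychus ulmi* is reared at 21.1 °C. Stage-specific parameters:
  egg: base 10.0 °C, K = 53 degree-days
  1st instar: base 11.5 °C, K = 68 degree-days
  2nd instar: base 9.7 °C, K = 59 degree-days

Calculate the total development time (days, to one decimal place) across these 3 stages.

17.0 days

egg: 53 / (21.1 − 10.0) = 53 / 11.1 = 4.775 d.
1st instar: 68 / (21.1 − 11.5) = 68 / 9.6 = 7.083 d.
2nd instar: 59 / (21.1 − 9.7) = 59 / 11.4 = 5.175 d.
Sum = 17.034 ≈ 17.0 days.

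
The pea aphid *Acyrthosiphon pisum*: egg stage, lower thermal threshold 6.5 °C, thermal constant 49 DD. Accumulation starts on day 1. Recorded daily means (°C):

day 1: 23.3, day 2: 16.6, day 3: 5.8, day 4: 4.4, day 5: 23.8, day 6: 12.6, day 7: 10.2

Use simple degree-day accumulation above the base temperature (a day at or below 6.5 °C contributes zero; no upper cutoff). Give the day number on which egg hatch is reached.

Daily DD above 6.5 °C: 16.8, 10.1, 0.0, 0.0, 17.3, 6.1, 3.7.
Cumulative: 16.8, 26.9, 26.9, 26.9, 44.2, 50.3, 54.0.
The total first reaches 49 DD on day 6.

day 6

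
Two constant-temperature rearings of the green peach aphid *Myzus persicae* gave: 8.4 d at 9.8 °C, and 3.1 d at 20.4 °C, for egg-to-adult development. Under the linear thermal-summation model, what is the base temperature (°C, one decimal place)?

3.6 °C

Equal thermal constants: D₁(T₁ − T_b) = D₂(T₂ − T_b).
8.4·(9.8 − T_b) = 3.1·(20.4 − T_b)
T_b = (8.4·9.8 − 3.1·20.4) / (8.4 − 3.1) = 19.08 / 5.3 = 3.600 °C ≈ 3.6 °C.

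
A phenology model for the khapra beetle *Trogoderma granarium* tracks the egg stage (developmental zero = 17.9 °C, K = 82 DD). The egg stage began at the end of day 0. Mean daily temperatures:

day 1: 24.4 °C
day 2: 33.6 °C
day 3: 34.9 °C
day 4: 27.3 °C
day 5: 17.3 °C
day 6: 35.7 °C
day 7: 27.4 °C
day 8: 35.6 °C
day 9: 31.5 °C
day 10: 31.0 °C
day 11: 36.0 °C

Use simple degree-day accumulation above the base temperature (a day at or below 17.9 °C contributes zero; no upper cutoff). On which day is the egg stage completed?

day 8

Daily DD above 17.9 °C: 6.5, 15.7, 17.0, 9.4, 0.0, 17.8, 9.5, 17.7, 13.6, 13.1, 18.1.
Cumulative: 6.5, 22.2, 39.2, 48.6, 48.6, 66.4, 75.9, 93.6, 107.2, 120.3, 138.4.
The total first reaches 82 DD on day 8.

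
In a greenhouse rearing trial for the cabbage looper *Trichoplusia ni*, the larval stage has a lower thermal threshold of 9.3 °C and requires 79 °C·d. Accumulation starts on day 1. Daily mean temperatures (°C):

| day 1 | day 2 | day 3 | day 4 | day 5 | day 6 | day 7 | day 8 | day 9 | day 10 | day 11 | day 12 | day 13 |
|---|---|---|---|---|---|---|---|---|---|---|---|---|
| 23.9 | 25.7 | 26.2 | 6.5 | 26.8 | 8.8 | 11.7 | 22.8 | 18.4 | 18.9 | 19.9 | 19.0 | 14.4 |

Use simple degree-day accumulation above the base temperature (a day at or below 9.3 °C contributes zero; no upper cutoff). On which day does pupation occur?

Daily DD above 9.3 °C: 14.6, 16.4, 16.9, 0.0, 17.5, 0.0, 2.4, 13.5, 9.1, 9.6, 10.6, 9.7, 5.1.
Cumulative: 14.6, 31.0, 47.9, 47.9, 65.4, 65.4, 67.8, 81.3, 90.4, 100.0, 110.6, 120.3, 125.4.
The total first reaches 79 DD on day 8.

day 8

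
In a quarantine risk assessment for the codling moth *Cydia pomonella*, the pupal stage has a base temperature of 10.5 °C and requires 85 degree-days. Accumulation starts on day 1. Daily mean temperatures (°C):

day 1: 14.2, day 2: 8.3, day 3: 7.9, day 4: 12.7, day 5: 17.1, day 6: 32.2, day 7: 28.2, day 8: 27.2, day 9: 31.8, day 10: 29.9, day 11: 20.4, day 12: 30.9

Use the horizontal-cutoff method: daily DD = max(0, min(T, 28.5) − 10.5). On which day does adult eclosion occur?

day 10

Daily DD above 10.5 °C (capped at 18.0): 3.7, 0.0, 0.0, 2.2, 6.6, 18.0, 17.7, 16.7, 18.0, 18.0, 9.9, 18.0.
Cumulative: 3.7, 3.7, 3.7, 5.9, 12.5, 30.5, 48.2, 64.9, 82.9, 100.9, 110.8, 128.8.
The total first reaches 85 DD on day 10.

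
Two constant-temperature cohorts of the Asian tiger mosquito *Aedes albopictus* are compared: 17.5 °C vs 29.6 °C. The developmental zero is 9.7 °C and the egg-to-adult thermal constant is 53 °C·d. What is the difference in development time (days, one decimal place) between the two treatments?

4.1 days

At 17.5 °C: 53 / (17.5 − 9.7) = 53 / 7.8 = 6.795 d.
At 29.6 °C: 53 / (29.6 − 9.7) = 53 / 19.9 = 2.663 d.
Difference = |6.795 − 2.663| = 4.132 ≈ 4.1 days.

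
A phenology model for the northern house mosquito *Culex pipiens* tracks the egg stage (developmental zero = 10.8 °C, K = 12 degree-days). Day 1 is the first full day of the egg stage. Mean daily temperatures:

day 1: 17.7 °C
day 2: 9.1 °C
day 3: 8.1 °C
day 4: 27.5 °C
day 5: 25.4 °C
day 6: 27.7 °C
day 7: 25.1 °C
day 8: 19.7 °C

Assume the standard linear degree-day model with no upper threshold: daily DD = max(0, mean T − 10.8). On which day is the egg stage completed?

Daily DD above 10.8 °C: 6.9, 0.0, 0.0, 16.7, 14.6, 16.9, 14.3, 8.9.
Cumulative: 6.9, 6.9, 6.9, 23.6, 38.2, 55.1, 69.4, 78.3.
The total first reaches 12 DD on day 4.

day 4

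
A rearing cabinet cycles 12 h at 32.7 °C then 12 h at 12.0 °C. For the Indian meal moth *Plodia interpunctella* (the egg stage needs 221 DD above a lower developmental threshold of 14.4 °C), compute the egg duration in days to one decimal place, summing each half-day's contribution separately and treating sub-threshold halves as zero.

24.2 days

Day half: max(0, 32.7 − 14.4) × 0.5 = 18.3 × 0.5 = 9.15 DD.
Night half: max(0, 12.0 − 14.4) × 0.5 = 0.0 × 0.5 = 0.00 DD.
Per 24 h: 9.15 DD/day.
Duration = 221 / 9.15 = 24.153 ≈ 24.2 days.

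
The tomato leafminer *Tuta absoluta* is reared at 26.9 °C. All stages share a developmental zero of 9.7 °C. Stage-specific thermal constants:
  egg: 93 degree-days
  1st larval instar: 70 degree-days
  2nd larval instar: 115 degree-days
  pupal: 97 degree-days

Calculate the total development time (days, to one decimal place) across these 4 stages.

Daily accumulation at 26.9 °C = 26.9 − 9.7 = 17.2 DD/day.
Total K = 93 + 70 + 115 + 97 = 375 DD.
Total duration = 375 / 17.2 = 21.802 ≈ 21.8 days.

21.8 days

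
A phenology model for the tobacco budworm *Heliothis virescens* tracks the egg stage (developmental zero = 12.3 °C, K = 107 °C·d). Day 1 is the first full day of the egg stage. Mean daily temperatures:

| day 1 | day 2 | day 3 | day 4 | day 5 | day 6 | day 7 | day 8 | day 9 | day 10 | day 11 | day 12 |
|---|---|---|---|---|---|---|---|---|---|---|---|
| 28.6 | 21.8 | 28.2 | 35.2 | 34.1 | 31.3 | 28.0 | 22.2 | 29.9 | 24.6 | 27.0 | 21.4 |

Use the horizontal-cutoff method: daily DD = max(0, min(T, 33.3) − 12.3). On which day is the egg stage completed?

Daily DD above 12.3 °C (capped at 21.0): 16.3, 9.5, 15.9, 21.0, 21.0, 19.0, 15.7, 9.9, 17.6, 12.3, 14.7, 9.1.
Cumulative: 16.3, 25.8, 41.7, 62.7, 83.7, 102.7, 118.4, 128.3, 145.9, 158.2, 172.9, 182.0.
The total first reaches 107 DD on day 7.

day 7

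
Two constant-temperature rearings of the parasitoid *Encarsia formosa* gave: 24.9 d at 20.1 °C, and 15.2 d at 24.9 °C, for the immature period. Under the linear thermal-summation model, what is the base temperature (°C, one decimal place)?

Equal thermal constants: D₁(T₁ − T_b) = D₂(T₂ − T_b).
24.9·(20.1 − T_b) = 15.2·(24.9 − T_b)
T_b = (24.9·20.1 − 15.2·24.9) / (24.9 − 15.2) = 122.01 / 9.7 = 12.578 °C ≈ 12.6 °C.

12.6 °C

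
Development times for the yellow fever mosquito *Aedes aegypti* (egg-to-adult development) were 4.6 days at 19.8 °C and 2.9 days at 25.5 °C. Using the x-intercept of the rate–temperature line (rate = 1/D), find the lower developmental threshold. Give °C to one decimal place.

Under the model K = D·(T − T_b), so D₁·(T₁ − T_b) = D₂·(T₂ − T_b).
4.6·(19.8 − T_b) = 2.9·(25.5 − T_b)
T_b = (4.6·19.8 − 2.9·25.5) / (4.6 − 2.9) = 17.13 / 1.7 = 10.076 °C ≈ 10.1 °C.

10.1 °C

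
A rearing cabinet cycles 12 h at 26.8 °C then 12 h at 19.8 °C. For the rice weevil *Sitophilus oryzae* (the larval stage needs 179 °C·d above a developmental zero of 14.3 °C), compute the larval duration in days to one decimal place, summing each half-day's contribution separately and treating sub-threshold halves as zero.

Day half: max(0, 26.8 − 14.3) × 0.5 = 12.5 × 0.5 = 6.25 DD.
Night half: max(0, 19.8 − 14.3) × 0.5 = 5.5 × 0.5 = 2.75 DD.
Per 24 h: 9.00 DD/day.
Duration = 179 / 9.00 = 19.889 ≈ 19.9 days.

19.9 days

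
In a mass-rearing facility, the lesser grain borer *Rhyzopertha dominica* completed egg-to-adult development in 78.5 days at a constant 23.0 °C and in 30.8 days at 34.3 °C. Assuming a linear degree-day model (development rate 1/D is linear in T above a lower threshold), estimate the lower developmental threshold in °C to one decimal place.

Linear rate model ⇒ the product D·(T − T_b) is constant across temperatures.
78.5·(23.0 − T_b) = 30.8·(34.3 − T_b)
T_b = (78.5·23.0 − 30.8·34.3) / (78.5 − 30.8) = 749.06 / 47.7 = 15.704 °C ≈ 15.7 °C.

15.7 °C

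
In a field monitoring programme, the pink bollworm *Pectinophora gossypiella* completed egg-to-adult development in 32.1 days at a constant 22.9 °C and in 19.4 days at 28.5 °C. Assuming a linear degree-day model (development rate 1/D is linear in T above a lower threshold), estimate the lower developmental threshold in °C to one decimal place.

Equal thermal constants: D₁(T₁ − T_b) = D₂(T₂ − T_b).
32.1·(22.9 − T_b) = 19.4·(28.5 − T_b)
T_b = (32.1·22.9 − 19.4·28.5) / (32.1 − 19.4) = 182.19 / 12.7 = 14.346 °C ≈ 14.3 °C.

14.3 °C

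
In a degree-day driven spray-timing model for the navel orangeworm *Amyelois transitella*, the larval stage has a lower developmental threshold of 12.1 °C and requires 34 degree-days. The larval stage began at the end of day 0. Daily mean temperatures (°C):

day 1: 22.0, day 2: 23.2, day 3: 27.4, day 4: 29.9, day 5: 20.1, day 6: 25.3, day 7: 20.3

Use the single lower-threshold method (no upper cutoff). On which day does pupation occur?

day 3

Daily DD above 12.1 °C: 9.9, 11.1, 15.3, 17.8, 8.0, 13.2, 8.2.
Cumulative: 9.9, 21.0, 36.3, 54.1, 62.1, 75.3, 83.5.
The total first reaches 34 DD on day 3.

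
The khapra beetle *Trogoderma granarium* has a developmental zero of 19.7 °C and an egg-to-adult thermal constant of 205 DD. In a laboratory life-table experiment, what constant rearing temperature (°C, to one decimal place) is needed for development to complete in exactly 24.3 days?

Required daily accumulation = 205 / 24.3 = 8.436 DD/day.
T = T_base + 8.436 = 19.7 + 8.436 = 28.136 ≈ 28.1 °C.

28.1 °C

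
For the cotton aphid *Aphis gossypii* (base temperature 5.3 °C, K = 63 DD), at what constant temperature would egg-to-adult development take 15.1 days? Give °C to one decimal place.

9.5 °C

Required daily accumulation = 63 / 15.1 = 4.172 DD/day.
T = T_base + 4.172 = 5.3 + 4.172 = 9.472 ≈ 9.5 °C.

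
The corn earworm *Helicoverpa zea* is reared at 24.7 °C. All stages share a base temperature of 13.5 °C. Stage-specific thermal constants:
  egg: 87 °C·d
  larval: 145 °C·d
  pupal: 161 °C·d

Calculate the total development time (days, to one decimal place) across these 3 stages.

35.1 days

Daily accumulation at 24.7 °C = 24.7 − 13.5 = 11.2 DD/day.
Total K = 87 + 145 + 161 = 393 DD.
Total duration = 393 / 11.2 = 35.089 ≈ 35.1 days.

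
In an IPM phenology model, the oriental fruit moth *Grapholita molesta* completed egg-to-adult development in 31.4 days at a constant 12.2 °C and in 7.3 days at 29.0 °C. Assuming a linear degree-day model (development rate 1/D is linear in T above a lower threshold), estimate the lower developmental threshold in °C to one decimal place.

Linear rate model ⇒ the product D·(T − T_b) is constant across temperatures.
31.4·(12.2 − T_b) = 7.3·(29.0 − T_b)
T_b = (31.4·12.2 − 7.3·29.0) / (31.4 − 7.3) = 171.38 / 24.1 = 7.111 °C ≈ 7.1 °C.

7.1 °C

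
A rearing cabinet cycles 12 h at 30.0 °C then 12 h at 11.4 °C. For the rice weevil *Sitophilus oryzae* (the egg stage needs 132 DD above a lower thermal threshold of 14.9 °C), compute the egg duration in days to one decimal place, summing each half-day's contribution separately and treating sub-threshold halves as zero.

17.5 days

Day half: max(0, 30.0 − 14.9) × 0.5 = 15.1 × 0.5 = 7.55 DD.
Night half: max(0, 11.4 − 14.9) × 0.5 = 0.0 × 0.5 = 0.00 DD.
Per 24 h: 7.55 DD/day.
Duration = 132 / 7.55 = 17.483 ≈ 17.5 days.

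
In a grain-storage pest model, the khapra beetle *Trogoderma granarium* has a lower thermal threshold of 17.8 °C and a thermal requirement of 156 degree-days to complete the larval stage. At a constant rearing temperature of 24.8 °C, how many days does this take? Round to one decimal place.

Daily accumulation = 24.8 − 17.8 = 7.0 DD/day.
Duration = 156 / 7.0 = 22.286 ≈ 22.3 days.

22.3 days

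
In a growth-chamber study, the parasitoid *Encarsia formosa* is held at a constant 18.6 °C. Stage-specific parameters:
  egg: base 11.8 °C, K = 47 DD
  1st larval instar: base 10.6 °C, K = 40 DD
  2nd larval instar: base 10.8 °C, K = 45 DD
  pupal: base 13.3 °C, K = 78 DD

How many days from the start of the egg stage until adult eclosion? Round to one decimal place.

32.4 days

egg: 47 / (18.6 − 11.8) = 47 / 6.8 = 6.912 d.
1st larval instar: 40 / (18.6 − 10.6) = 40 / 8.0 = 5.000 d.
2nd larval instar: 45 / (18.6 − 10.8) = 45 / 7.8 = 5.769 d.
pupal: 78 / (18.6 − 13.3) = 78 / 5.3 = 14.717 d.
Sum = 32.398 ≈ 32.4 days.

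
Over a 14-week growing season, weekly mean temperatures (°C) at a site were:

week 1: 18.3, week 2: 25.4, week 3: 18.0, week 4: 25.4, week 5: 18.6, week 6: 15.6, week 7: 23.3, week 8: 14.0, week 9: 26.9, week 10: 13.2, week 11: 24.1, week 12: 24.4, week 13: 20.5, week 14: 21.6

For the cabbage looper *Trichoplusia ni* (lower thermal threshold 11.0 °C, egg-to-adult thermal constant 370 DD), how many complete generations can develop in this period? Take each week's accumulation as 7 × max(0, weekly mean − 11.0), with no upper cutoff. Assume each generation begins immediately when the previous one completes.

Weekly DD (7 × max(0, T̄ − 11.0)): 51.1, 100.8, 49.0, 100.8, 53.2, 32.2, 86.1, 21.0, 111.3, 15.4, 91.7, 93.8, 66.5, 74.2.
Season total = 947.1 DD.
Complete generations = ⌊947.1 / 370⌋ = 2.

2 generations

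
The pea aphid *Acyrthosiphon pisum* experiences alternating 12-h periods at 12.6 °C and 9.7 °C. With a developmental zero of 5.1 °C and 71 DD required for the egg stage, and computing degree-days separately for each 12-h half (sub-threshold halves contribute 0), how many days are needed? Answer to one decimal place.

Day half: max(0, 12.6 − 5.1) × 0.5 = 7.5 × 0.5 = 3.75 DD.
Night half: max(0, 9.7 − 5.1) × 0.5 = 4.6 × 0.5 = 2.30 DD.
Per 24 h: 6.05 DD/day.
Duration = 71 / 6.05 = 11.736 ≈ 11.7 days.

11.7 days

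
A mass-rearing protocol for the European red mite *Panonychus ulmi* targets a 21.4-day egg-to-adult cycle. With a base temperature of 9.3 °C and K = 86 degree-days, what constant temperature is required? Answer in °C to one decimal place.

13.3 °C

Required daily accumulation = 86 / 21.4 = 4.019 DD/day.
T = T_base + 4.019 = 9.3 + 4.019 = 13.319 ≈ 13.3 °C.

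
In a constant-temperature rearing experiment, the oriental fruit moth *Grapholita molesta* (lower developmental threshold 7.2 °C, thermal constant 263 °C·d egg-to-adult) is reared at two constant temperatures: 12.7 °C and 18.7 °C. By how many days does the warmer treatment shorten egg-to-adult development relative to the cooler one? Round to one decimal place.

At 12.7 °C: 263 / (12.7 − 7.2) = 263 / 5.5 = 47.818 d.
At 18.7 °C: 263 / (18.7 − 7.2) = 263 / 11.5 = 22.870 d.
Difference = |47.818 − 22.870| = 24.949 ≈ 24.9 days.

24.9 days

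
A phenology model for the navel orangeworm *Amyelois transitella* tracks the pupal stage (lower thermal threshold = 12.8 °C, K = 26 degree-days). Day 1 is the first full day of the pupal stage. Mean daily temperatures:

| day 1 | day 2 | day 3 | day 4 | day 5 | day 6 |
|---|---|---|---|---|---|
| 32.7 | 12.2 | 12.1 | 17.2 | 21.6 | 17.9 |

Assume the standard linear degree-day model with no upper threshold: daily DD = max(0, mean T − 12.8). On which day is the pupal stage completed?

day 5

Daily DD above 12.8 °C: 19.9, 0.0, 0.0, 4.4, 8.8, 5.1.
Cumulative: 19.9, 19.9, 19.9, 24.3, 33.1, 38.2.
The total first reaches 26 DD on day 5.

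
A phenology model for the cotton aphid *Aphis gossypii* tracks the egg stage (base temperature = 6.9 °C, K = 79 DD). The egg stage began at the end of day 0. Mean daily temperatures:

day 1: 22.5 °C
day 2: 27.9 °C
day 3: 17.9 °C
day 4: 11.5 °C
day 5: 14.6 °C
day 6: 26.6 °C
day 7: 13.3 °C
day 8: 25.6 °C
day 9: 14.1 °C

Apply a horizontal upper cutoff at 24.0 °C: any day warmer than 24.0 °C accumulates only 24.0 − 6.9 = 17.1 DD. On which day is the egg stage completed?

day 7

Daily DD above 6.9 °C (capped at 17.1): 15.6, 17.1, 11.0, 4.6, 7.7, 17.1, 6.4, 17.1, 7.2.
Cumulative: 15.6, 32.7, 43.7, 48.3, 56.0, 73.1, 79.5, 96.6, 103.8.
The total first reaches 79 DD on day 7.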